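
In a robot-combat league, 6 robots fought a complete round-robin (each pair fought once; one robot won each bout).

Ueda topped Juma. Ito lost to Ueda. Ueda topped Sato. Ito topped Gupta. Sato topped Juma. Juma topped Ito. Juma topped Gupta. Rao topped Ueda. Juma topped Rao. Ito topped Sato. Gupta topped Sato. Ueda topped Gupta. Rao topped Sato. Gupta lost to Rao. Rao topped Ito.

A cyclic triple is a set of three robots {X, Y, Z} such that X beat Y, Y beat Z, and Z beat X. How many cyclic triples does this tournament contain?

4

Of the C(6,3) = 20 triples, the cyclic ones are: {Sato, Gupta, Juma}; {Sato, Ito, Juma}; {Sato, Rao, Juma}; {Ueda, Rao, Juma}.
That is 4.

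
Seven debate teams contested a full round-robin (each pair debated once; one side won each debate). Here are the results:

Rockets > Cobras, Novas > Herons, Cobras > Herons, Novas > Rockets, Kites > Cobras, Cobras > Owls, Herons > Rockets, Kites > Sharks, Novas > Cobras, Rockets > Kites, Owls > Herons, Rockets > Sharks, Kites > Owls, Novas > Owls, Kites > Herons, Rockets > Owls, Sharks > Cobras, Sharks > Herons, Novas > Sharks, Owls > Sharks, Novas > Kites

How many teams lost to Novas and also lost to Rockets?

4

Novas beat: Owls, Cobras, Kites, Herons, Sharks, Rockets.
Rockets beat: Owls, Cobras, Kites, Sharks.
Both beat: Owls, Cobras, Kites, Sharks — 4.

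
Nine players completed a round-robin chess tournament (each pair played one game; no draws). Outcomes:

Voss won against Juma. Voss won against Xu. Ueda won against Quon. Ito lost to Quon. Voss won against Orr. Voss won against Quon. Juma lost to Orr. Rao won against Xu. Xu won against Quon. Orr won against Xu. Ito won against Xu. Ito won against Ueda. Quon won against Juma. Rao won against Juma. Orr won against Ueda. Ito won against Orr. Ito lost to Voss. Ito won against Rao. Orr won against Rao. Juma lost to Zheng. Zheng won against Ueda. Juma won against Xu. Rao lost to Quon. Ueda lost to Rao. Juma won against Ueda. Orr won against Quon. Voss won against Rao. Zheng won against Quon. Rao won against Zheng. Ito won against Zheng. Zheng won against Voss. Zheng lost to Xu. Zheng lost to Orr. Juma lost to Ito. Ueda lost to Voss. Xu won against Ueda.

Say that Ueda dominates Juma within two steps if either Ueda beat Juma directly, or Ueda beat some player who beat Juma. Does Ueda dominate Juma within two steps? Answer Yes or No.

Yes

Ueda did not beat Juma directly.
Ueda beat Quon. Of those, Quon beat Juma.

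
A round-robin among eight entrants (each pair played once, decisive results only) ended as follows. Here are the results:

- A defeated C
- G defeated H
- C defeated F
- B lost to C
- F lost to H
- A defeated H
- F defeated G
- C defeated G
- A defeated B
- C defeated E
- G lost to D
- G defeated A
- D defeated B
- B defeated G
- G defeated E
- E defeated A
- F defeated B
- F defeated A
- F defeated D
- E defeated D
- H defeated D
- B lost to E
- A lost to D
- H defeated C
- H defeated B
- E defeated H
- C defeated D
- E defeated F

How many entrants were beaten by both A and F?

1

A beat: B, C, H.
F beat: A, B, D, G.
Both beat: B — 1.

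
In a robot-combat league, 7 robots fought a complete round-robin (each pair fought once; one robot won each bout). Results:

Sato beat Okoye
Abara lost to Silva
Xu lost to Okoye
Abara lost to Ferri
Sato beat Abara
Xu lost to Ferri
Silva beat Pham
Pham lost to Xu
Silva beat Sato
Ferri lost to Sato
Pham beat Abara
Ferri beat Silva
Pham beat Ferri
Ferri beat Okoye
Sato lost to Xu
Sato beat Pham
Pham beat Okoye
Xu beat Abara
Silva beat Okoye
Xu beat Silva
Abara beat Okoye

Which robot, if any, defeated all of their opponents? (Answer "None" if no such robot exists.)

None

Highest win total is Xu with 4 (out of 6 possible).
Xu lost to Okoye, Ferri, so no robot went undefeated.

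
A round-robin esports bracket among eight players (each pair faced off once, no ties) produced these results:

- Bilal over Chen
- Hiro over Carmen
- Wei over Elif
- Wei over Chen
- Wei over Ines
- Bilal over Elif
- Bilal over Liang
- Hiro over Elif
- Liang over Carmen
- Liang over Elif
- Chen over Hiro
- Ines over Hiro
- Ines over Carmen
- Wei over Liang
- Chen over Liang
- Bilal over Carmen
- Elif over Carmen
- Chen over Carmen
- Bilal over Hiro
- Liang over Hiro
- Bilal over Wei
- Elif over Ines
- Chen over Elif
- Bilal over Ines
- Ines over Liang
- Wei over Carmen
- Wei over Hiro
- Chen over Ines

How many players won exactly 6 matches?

1

Win totals: Wei 6, Hiro 2, Liang 3, Bilal 7, Carmen 0, Chen 5, Ines 3, Elif 2.
Exactly 6: Wei — 1 player.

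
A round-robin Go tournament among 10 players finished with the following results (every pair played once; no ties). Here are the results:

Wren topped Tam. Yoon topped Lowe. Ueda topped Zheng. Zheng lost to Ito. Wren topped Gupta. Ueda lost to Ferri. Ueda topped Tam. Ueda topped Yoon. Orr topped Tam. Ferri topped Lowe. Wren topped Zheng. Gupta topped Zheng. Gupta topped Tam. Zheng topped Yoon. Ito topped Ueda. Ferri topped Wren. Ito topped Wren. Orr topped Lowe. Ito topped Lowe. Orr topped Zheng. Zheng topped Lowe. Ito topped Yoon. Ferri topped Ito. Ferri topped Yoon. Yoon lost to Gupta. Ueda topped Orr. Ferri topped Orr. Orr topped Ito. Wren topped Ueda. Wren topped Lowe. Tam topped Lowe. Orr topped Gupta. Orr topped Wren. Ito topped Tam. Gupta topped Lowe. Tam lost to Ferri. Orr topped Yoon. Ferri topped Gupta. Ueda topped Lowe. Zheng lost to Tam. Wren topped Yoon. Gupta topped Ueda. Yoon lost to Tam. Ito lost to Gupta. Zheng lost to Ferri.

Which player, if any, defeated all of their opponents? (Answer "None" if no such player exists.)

Ferri has 9 wins out of 9 opponents — a perfect record.

Ferri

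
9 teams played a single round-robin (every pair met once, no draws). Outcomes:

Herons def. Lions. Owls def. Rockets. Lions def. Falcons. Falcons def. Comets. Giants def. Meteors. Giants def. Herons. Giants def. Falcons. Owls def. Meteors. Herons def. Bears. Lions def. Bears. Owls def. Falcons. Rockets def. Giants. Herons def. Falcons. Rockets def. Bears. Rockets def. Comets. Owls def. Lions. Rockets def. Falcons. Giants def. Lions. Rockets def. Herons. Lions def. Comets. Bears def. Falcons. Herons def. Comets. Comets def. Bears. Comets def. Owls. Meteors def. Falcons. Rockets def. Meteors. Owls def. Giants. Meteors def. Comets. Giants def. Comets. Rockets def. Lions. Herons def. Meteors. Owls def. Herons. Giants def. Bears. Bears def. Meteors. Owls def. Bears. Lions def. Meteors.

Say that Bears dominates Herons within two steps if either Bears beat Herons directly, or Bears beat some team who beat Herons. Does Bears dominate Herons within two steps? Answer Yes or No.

Bears did not beat Herons directly.
Bears beat Falcons, Meteors, but each of them lost to Herons. No two-step path.

No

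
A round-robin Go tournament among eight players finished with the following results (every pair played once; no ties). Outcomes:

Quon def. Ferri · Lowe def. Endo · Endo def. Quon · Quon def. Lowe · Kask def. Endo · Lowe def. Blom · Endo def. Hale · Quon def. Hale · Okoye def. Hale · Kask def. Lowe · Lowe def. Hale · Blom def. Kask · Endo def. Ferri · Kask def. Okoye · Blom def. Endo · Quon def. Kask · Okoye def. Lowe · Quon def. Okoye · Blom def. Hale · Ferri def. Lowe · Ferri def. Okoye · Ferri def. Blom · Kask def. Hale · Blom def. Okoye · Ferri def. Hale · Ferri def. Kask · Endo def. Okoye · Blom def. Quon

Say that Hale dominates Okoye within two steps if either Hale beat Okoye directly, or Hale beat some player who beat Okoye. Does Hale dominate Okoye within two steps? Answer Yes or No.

No

Hale did not beat Okoye directly.
Hale beat no one, so there is no intermediate player.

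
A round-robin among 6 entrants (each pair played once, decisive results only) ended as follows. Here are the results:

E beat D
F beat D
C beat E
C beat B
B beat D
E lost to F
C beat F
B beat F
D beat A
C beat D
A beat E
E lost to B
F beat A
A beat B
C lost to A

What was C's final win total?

4

C's results: beat B, D, E, F; lost to A.
That is 4 wins.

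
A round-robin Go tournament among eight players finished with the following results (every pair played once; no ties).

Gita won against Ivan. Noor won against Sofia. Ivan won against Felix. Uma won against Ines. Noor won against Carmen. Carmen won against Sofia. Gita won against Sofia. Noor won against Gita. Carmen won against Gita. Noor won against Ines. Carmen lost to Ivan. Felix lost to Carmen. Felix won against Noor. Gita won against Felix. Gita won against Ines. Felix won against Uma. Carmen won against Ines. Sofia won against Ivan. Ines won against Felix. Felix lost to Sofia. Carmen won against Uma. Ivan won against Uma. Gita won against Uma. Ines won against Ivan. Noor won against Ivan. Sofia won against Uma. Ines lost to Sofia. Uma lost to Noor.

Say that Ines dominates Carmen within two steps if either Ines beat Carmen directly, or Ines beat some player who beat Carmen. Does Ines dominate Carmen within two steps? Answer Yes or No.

Yes

Ines did not beat Carmen directly.
Ines beat Felix, Ivan. Of those, Ivan beat Carmen.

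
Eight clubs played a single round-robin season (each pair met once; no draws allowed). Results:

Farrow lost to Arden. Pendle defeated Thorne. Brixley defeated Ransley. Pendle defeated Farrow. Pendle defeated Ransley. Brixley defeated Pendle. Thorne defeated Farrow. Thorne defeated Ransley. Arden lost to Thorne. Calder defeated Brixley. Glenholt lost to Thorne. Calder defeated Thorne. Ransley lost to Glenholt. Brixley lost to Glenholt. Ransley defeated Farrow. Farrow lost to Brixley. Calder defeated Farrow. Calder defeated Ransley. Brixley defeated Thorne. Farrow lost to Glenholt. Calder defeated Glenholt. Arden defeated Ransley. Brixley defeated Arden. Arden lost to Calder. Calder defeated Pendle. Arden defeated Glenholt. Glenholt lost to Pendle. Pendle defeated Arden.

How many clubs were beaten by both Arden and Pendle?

Arden beat: Glenholt, Ransley, Farrow.
Pendle beat: Thorne, Glenholt, Arden, Ransley, Farrow.
Both beat: Glenholt, Ransley, Farrow — 3.

3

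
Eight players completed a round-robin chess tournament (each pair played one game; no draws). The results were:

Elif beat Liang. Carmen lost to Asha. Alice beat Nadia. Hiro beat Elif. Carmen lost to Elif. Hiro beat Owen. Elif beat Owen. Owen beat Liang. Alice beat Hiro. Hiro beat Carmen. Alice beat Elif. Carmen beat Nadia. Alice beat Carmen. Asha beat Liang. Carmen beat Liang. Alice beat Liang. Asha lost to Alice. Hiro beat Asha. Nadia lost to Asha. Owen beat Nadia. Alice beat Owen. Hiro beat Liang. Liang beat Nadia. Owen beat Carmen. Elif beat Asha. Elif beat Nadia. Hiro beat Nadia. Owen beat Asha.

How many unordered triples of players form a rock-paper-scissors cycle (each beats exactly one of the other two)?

0

Win totals: Owen 4, Asha 3, Elif 5, Alice 7, Carmen 2, Hiro 6, Liang 1, Nadia 0.
A player with w wins dominates both others in C(w,2) triples; summing gives 6 + 3 + 10 + 21 + 1 + 15 + 0 + 0 = 56 transitive triples.
Total triples C(8,3) = 56, so cyclic triples = 56 − 56 = 0.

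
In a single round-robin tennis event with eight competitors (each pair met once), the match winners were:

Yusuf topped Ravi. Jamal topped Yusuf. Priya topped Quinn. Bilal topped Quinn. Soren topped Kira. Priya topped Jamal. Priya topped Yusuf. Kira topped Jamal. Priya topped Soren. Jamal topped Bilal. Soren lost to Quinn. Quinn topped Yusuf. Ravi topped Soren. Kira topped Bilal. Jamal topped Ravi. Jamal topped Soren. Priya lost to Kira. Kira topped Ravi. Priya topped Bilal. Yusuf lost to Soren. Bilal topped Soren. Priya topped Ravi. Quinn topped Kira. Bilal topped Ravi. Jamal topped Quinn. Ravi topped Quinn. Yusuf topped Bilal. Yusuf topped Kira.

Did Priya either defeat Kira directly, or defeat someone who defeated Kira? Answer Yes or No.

Priya did not beat Kira directly.
Priya beat Ravi, Quinn, Bilal, Soren, Yusuf, Jamal. Of those, Quinn beat Kira.

Yes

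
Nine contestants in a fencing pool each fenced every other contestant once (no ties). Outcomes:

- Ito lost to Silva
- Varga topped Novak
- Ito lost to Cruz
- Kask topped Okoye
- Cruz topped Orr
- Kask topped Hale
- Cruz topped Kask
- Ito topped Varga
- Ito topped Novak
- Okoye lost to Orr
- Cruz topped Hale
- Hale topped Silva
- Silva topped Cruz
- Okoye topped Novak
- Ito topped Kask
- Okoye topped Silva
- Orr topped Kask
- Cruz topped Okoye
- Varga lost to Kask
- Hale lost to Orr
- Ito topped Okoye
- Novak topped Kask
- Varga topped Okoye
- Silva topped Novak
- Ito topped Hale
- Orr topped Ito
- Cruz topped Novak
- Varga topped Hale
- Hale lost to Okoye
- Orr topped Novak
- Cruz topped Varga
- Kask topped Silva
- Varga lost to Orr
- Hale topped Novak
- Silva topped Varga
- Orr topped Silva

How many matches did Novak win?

1

Novak's results: beat Kask; lost to Cruz, Silva, Varga, Okoye, Orr, Ito, Hale.
That is 1 win.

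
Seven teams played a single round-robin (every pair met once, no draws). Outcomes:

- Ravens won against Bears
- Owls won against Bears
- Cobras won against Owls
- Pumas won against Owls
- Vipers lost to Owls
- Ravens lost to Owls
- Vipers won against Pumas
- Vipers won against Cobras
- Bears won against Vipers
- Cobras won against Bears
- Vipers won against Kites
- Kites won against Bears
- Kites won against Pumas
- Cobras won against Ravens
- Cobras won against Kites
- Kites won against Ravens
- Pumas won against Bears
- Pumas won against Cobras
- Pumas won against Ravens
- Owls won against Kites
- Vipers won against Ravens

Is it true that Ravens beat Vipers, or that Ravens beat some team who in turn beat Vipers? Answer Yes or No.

Ravens did not beat Vipers directly.
Ravens beat Bears. Of those, Bears beat Vipers.

Yes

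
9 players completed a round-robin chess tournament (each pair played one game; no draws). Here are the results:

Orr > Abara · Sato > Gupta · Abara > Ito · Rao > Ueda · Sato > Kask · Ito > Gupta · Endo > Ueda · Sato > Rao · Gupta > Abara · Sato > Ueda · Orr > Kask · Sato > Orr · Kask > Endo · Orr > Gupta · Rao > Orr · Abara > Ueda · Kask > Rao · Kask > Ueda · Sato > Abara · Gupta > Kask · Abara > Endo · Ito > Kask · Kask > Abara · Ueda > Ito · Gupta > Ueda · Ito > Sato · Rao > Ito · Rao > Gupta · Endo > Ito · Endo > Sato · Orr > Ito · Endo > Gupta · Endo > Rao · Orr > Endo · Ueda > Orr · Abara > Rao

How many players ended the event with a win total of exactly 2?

1

Win totals: Orr 5, Rao 4, Abara 4, Kask 4, Ito 3, Ueda 2, Sato 6, Endo 5, Gupta 3.
Exactly 2: Ueda — 1 player.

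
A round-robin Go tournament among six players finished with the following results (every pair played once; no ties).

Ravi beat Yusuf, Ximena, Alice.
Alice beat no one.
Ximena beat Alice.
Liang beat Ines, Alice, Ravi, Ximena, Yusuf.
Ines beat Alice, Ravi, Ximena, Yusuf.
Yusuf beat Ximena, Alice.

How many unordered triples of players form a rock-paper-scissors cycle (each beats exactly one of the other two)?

Of the C(6,3) = 20 triples, the cyclic ones are: none.
That is 0.

0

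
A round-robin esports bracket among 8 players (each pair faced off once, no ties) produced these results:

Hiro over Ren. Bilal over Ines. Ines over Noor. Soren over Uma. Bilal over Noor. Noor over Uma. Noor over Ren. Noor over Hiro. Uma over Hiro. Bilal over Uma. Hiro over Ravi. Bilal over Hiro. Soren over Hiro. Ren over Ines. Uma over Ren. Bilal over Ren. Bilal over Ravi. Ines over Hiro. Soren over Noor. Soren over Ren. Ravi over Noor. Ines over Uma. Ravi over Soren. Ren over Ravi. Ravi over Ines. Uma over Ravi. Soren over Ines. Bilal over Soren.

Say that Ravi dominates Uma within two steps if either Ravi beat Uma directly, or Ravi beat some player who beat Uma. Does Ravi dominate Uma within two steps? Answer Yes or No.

Ravi did not beat Uma directly.
Ravi beat Noor, Soren, Ines. Of those, Noor beat Uma.

Yes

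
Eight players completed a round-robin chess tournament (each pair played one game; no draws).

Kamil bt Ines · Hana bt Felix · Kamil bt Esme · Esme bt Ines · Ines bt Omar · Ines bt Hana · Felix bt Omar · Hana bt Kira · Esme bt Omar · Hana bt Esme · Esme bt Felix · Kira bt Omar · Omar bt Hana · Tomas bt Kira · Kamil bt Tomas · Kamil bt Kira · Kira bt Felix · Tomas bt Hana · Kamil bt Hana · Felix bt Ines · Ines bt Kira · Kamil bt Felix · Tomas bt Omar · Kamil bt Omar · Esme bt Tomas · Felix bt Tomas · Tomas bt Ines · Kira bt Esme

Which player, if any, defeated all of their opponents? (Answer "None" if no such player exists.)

Kamil has 7 wins out of 7 opponents — a perfect record.

Kamil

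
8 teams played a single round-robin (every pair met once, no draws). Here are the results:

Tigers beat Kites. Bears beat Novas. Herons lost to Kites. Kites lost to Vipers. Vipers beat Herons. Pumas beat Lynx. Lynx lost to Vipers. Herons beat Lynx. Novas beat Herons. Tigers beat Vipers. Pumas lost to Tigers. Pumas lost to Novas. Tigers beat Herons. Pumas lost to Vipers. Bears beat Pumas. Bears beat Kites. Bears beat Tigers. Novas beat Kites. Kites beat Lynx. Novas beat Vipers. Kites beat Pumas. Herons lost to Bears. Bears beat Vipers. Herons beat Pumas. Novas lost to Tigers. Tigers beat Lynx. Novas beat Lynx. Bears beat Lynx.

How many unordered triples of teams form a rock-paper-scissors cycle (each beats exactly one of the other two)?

0

Win totals: Lynx 0, Novas 5, Pumas 1, Tigers 6, Vipers 4, Herons 2, Kites 3, Bears 7.
A team with w wins dominates both others in C(w,2) triples; summing gives 0 + 10 + 0 + 15 + 6 + 1 + 3 + 21 = 56 transitive triples.
Total triples C(8,3) = 56, so cyclic triples = 56 − 56 = 0.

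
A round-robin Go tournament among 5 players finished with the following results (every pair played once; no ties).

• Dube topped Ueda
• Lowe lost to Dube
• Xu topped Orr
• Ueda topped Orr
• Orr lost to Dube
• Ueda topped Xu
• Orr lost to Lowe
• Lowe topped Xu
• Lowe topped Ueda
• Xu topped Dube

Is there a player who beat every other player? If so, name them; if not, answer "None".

None

Highest win total is Lowe with 3 (out of 4 possible).
Lowe lost to Dube, so no player went undefeated.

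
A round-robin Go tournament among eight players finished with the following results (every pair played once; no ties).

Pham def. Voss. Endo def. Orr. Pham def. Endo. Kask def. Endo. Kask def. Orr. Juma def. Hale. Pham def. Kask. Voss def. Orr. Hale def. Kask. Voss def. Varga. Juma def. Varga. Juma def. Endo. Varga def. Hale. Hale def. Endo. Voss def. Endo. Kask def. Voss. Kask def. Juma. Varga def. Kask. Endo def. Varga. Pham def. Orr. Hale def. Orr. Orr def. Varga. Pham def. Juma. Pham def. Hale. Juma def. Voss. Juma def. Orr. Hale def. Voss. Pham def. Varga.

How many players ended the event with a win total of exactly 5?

1

Win totals: Voss 3, Orr 1, Pham 7, Kask 4, Juma 5, Varga 2, Hale 4, Endo 2.
Exactly 5: Juma — 1 player.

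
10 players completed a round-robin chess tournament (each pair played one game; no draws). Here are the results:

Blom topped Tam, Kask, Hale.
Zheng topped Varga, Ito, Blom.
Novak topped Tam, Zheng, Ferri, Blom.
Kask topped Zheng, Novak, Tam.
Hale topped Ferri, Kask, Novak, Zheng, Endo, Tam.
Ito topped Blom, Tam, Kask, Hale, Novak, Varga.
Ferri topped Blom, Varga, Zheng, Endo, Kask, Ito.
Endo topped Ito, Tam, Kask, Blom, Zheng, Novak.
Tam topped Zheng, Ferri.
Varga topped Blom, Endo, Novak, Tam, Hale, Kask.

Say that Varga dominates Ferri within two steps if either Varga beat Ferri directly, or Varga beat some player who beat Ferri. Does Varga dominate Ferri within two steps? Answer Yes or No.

Varga did not beat Ferri directly.
Varga beat Tam, Novak, Hale, Blom, Kask, Endo. Of those, Tam beat Ferri.

Yes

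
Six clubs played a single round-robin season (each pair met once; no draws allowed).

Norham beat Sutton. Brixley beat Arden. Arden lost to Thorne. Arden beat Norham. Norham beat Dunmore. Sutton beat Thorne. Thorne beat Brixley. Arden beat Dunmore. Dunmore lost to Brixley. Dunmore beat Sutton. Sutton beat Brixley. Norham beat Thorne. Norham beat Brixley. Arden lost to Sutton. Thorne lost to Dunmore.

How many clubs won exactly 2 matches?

4

Win totals: Sutton 3, Thorne 2, Brixley 2, Arden 2, Dunmore 2, Norham 4.
Exactly 2: Thorne, Brixley, Arden, Dunmore — 4 clubs.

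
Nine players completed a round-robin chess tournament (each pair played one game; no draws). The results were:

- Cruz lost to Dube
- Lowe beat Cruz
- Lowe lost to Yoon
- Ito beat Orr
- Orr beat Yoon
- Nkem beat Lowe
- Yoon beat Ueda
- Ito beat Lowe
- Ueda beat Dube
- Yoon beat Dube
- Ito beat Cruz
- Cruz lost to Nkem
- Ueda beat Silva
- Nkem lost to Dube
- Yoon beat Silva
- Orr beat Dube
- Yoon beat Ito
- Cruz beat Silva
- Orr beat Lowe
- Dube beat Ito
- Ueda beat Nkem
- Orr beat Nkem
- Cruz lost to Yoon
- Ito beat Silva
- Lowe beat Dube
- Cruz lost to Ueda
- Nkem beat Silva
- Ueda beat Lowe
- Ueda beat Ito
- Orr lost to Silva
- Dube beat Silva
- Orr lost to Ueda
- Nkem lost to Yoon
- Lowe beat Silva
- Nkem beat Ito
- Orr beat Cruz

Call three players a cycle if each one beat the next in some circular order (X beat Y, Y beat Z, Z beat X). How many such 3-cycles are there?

11

Win totals: Lowe 3, Orr 5, Cruz 1, Silva 1, Yoon 7, Nkem 4, Ito 4, Dube 4, Ueda 7.
A player with w wins dominates both others in C(w,2) triples; summing gives 3 + 10 + 0 + 0 + 21 + 6 + 6 + 6 + 21 = 73 transitive triples.
Total triples C(9,3) = 84, so cyclic triples = 84 − 73 = 11.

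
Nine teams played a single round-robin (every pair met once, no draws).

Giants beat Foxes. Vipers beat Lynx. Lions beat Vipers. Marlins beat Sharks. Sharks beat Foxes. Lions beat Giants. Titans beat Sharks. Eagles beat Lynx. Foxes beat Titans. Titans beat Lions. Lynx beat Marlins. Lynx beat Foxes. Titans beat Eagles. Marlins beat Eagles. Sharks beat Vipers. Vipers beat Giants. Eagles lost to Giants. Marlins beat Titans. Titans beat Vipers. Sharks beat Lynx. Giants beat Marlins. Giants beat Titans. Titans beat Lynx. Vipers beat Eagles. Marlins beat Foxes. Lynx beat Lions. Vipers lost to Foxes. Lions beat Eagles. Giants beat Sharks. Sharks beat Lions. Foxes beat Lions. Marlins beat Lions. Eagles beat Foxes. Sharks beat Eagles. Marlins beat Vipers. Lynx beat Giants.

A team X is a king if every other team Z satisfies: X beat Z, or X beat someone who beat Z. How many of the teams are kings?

7

Foxes cannot reach Marlins in two steps.
Titans reaches everyone (king).
Sharks reaches everyone (king).
Eagles cannot reach Sharks in two steps.
Lions reaches everyone (king).
Giants reaches everyone (king).
Vipers reaches everyone (king).
Lynx reaches everyone (king).
Marlins reaches everyone (king).
Kings: Titans, Sharks, Lions, Giants, Vipers, Lynx, Marlins — 7.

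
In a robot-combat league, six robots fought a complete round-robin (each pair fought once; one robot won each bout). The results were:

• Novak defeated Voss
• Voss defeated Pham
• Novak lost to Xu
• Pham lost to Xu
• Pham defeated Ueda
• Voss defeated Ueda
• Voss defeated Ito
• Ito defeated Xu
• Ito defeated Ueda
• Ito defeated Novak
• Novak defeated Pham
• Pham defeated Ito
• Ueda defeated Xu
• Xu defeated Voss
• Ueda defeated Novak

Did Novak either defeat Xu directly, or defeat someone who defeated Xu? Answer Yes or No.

No

Novak did not beat Xu directly.
Novak beat Pham, Voss, but each of them lost to Xu. No two-step path.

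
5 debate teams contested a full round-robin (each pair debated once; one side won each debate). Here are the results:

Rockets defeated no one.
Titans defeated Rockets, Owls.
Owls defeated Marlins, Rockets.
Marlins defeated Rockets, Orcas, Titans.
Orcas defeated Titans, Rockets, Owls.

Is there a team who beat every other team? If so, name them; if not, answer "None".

Highest win total is Orcas with 3 (out of 4 possible).
Orcas lost to Marlins, so no team went undefeated.

None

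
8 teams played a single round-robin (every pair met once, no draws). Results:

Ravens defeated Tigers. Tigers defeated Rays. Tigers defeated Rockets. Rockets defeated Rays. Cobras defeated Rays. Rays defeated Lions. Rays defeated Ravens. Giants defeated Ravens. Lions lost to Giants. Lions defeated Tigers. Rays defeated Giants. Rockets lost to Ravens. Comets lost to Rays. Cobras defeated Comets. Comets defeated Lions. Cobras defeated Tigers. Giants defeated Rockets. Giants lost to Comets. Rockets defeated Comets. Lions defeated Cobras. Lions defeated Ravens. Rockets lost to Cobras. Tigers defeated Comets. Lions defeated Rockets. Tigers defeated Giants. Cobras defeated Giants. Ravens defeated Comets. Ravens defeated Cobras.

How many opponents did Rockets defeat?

Rockets' results: beat Rays, Comets; lost to Cobras, Tigers, Lions, Ravens, Giants.
That is 2 wins.

2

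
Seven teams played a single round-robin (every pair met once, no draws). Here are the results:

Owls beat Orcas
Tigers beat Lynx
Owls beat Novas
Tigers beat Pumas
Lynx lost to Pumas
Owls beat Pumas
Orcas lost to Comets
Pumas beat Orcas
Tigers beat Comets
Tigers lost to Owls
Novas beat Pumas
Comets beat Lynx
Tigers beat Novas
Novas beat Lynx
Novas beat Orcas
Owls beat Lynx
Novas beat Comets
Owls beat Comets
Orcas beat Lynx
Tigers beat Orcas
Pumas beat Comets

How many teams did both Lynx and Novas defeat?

Lynx beat: no one.
Novas beat: Lynx, Pumas, Comets, Orcas.
No one was beaten by both.

0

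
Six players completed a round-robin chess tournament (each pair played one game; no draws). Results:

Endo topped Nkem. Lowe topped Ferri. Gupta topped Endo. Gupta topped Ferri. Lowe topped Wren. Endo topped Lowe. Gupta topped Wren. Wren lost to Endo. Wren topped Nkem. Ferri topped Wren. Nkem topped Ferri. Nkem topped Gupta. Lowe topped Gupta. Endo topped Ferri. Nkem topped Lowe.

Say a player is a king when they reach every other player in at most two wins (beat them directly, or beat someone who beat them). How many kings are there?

Endo reaches everyone (king).
Lowe reaches everyone (king).
Gupta reaches everyone (king).
Ferri cannot reach Endo, Lowe, Gupta in two steps.
Nkem reaches everyone (king).
Wren cannot reach Endo in two steps.
Kings: Endo, Lowe, Gupta, Nkem — 4.

4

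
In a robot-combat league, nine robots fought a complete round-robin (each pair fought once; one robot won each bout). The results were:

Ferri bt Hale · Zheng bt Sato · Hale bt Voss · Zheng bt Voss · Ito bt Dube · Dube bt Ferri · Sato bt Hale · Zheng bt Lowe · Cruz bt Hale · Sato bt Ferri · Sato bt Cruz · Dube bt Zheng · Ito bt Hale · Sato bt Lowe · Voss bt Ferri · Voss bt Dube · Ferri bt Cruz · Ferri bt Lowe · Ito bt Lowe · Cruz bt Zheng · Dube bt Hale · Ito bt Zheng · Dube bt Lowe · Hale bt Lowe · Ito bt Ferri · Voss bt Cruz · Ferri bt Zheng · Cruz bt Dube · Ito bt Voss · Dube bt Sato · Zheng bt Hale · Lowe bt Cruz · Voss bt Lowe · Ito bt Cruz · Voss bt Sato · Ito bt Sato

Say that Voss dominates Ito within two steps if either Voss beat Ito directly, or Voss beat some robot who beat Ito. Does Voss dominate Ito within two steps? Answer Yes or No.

No

Voss did not beat Ito directly.
Voss beat Lowe, Sato, Cruz, Ferri, Dube, but each of them lost to Ito. No two-step path.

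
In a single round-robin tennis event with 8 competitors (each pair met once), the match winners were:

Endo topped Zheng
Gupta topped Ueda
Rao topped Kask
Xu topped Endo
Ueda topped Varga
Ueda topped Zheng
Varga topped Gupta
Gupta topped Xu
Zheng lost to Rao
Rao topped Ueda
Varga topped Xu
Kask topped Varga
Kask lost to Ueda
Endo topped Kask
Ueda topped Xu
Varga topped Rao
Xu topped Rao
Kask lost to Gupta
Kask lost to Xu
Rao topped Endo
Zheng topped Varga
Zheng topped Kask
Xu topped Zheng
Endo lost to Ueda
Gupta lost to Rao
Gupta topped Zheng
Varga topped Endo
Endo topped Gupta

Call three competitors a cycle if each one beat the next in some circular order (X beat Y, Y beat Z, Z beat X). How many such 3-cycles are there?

14

Win totals: Kask 1, Ueda 5, Xu 4, Endo 3, Zheng 2, Gupta 4, Varga 4, Rao 5.
A competitor with w wins dominates both others in C(w,2) triples; summing gives 0 + 10 + 6 + 3 + 1 + 6 + 6 + 10 = 42 transitive triples.
Total triples C(8,3) = 56, so cyclic triples = 56 − 42 = 14.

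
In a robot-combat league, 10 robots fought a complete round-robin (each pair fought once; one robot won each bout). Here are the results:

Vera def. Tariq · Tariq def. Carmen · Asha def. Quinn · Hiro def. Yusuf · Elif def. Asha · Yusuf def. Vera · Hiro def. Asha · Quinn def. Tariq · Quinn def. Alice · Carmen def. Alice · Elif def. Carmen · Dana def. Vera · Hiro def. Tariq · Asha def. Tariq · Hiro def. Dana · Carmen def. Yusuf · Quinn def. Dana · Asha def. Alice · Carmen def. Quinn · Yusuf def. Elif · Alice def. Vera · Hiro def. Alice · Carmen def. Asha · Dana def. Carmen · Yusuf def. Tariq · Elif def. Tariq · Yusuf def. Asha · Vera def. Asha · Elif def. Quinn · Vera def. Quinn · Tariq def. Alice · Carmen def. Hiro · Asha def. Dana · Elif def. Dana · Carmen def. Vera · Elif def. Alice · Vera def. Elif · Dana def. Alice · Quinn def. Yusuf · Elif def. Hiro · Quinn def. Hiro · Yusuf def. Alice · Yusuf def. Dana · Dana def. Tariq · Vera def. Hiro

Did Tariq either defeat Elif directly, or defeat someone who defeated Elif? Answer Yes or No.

No

Tariq did not beat Elif directly.
Tariq beat Alice, Carmen, but each of them lost to Elif. No two-step path.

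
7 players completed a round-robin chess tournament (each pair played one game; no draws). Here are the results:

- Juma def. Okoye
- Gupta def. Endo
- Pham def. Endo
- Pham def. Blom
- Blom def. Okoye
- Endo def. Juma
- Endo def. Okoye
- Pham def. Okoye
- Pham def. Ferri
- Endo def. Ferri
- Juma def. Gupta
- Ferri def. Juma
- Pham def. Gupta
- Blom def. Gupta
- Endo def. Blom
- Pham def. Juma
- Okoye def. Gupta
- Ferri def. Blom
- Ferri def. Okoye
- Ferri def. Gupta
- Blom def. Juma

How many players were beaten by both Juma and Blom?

Juma beat: Gupta, Okoye.
Blom beat: Gupta, Juma, Okoye.
Both beat: Gupta, Okoye — 2.

2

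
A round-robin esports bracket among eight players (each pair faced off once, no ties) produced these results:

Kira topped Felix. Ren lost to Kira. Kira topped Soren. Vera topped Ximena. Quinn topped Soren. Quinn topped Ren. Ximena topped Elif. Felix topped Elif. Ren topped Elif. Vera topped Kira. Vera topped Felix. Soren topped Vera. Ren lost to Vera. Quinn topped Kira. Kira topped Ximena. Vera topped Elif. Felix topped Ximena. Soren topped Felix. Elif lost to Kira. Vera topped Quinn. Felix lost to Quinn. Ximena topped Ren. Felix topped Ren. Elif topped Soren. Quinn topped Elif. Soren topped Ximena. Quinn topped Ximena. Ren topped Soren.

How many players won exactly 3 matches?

2

Win totals: Kira 5, Ren 2, Felix 3, Vera 6, Elif 1, Quinn 6, Ximena 2, Soren 3.
Exactly 3: Felix, Soren — 2 players.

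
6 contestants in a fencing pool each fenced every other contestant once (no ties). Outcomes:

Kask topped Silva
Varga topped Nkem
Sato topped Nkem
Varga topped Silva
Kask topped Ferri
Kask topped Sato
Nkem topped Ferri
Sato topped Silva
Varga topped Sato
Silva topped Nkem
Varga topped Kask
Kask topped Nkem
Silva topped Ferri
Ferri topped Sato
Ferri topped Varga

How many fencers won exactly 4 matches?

Win totals: Nkem 1, Ferri 2, Varga 4, Kask 4, Silva 2, Sato 2.
Exactly 4: Varga, Kask — 2 fencers.

2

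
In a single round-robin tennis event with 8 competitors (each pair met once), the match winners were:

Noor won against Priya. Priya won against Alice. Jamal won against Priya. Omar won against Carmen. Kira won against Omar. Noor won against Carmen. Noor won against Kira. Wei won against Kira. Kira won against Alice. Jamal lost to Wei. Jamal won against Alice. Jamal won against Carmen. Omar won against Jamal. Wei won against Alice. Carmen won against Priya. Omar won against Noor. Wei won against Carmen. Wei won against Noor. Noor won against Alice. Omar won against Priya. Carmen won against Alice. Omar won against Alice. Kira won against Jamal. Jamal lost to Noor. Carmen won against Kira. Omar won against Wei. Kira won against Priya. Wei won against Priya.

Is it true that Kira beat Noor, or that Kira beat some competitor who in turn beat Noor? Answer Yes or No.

Kira did not beat Noor directly.
Kira beat Omar, Priya, Jamal, Alice. Of those, Omar beat Noor.

Yes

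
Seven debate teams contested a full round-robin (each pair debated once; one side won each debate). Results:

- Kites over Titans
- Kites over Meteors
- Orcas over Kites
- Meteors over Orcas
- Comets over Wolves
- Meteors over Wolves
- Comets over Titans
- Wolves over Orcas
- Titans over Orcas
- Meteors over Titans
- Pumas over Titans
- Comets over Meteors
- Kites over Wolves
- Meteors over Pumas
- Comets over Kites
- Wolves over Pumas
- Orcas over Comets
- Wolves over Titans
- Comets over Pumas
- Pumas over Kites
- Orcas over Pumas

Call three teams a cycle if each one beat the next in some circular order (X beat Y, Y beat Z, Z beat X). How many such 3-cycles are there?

9

Win totals: Titans 1, Kites 3, Comets 5, Meteors 4, Wolves 3, Orcas 3, Pumas 2.
A team with w wins dominates both others in C(w,2) triples; summing gives 0 + 3 + 10 + 6 + 3 + 3 + 1 = 26 transitive triples.
Total triples C(7,3) = 35, so cyclic triples = 35 − 26 = 9.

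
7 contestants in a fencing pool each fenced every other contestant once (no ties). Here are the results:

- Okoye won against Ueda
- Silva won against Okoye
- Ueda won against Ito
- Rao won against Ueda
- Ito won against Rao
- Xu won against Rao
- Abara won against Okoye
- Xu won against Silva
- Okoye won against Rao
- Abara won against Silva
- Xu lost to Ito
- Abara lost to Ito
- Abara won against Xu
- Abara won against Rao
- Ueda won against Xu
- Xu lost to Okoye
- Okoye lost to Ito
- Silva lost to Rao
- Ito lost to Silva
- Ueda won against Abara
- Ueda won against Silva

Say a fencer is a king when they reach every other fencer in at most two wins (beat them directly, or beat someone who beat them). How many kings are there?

Xu cannot reach Abara in two steps.
Silva reaches everyone (king).
Ito reaches everyone (king).
Rao reaches everyone (king).
Ueda reaches everyone (king).
Abara reaches everyone (king).
Okoye reaches everyone (king).
Kings: Silva, Ito, Rao, Ueda, Abara, Okoye — 6.

6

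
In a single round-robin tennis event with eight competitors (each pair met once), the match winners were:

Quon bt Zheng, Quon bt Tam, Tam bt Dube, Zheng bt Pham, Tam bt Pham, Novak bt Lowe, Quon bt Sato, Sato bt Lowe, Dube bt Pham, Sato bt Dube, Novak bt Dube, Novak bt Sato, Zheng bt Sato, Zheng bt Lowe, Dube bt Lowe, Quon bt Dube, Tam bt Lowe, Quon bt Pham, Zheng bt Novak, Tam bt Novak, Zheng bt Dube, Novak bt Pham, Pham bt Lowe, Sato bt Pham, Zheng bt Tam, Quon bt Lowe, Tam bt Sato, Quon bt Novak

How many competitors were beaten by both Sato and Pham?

1

Sato beat: Lowe, Dube, Pham.
Pham beat: Lowe.
Both beat: Lowe — 1.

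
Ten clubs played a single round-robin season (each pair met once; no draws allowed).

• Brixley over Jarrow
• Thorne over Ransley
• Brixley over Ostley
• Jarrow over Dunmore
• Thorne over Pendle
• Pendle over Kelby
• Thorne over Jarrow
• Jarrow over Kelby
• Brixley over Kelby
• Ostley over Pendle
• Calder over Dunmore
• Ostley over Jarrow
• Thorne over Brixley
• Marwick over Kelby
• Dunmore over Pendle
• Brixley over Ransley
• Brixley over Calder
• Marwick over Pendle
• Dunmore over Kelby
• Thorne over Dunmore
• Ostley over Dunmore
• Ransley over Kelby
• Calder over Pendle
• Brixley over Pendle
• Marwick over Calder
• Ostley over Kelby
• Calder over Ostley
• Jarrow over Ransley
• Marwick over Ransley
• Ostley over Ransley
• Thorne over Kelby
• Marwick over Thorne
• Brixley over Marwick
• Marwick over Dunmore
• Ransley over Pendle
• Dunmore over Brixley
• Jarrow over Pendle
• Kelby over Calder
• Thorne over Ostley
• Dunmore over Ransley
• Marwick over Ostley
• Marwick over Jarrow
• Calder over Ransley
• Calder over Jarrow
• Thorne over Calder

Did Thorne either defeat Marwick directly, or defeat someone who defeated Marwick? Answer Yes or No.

Thorne did not beat Marwick directly.
Thorne beat Brixley, Ostley, Jarrow, Ransley, Calder, Pendle, Dunmore, Kelby. Of those, Brixley beat Marwick.

Yes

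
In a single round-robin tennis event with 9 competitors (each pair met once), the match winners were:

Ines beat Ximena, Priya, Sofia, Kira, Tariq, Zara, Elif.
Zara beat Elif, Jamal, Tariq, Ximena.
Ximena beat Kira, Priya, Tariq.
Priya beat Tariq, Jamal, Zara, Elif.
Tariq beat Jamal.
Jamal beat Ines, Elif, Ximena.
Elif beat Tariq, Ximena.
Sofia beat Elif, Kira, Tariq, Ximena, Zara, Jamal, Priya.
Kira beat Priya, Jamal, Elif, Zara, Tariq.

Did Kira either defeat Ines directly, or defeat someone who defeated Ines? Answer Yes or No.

Kira did not beat Ines directly.
Kira beat Zara, Elif, Jamal, Tariq, Priya. Of those, Jamal beat Ines.

Yes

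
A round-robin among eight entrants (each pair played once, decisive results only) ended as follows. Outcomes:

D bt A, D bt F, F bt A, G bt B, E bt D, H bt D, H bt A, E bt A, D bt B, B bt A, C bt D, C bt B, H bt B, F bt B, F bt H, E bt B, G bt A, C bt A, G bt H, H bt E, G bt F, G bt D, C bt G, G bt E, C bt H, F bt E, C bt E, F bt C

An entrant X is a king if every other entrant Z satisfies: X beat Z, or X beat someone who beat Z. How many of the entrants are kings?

3

A cannot reach B, C, D, E, F, G, H in two steps.
B cannot reach C, D, E, F, G, H in two steps.
C reaches everyone (king).
D cannot reach G in two steps.
E cannot reach C, G, H in two steps.
F reaches everyone (king).
G reaches everyone (king).
H cannot reach C, G in two steps.
Kings: C, F, G — 3.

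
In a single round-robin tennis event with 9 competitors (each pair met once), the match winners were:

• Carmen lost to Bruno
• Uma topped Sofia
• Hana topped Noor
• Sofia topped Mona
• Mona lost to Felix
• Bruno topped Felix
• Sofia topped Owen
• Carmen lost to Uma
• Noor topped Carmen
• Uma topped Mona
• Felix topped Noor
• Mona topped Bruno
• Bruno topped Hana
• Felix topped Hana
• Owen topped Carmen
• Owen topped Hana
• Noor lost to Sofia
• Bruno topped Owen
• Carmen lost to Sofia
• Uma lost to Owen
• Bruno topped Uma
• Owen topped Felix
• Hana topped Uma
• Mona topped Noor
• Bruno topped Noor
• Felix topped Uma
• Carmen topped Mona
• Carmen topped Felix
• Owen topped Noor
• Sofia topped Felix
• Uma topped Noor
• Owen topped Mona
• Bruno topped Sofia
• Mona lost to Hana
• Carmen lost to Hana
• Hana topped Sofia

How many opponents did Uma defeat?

Uma's results: beat Sofia, Mona, Noor, Carmen; lost to Felix, Bruno, Owen, Hana.
That is 4 wins.

4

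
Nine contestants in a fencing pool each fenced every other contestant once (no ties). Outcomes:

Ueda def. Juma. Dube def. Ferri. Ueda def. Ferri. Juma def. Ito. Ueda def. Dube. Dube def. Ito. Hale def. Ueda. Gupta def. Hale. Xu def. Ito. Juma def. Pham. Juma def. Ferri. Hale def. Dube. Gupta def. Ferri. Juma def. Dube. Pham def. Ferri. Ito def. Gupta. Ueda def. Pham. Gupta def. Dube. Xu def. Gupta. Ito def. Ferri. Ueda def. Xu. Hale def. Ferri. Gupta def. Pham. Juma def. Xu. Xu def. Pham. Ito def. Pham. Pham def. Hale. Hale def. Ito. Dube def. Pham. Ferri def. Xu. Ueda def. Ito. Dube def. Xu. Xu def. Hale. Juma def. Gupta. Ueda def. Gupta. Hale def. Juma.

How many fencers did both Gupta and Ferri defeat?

0

Gupta beat: Pham, Dube, Hale, Ferri.
Ferri beat: Xu.
No one was beaten by both.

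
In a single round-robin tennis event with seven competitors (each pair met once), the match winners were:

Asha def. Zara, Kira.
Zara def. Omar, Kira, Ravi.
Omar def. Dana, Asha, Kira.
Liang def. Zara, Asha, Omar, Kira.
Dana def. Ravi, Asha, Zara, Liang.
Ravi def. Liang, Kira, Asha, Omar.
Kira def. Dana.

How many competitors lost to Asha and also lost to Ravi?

Asha beat: Zara, Kira.
Ravi beat: Kira, Omar, Liang, Asha.
Both beat: Kira — 1.

1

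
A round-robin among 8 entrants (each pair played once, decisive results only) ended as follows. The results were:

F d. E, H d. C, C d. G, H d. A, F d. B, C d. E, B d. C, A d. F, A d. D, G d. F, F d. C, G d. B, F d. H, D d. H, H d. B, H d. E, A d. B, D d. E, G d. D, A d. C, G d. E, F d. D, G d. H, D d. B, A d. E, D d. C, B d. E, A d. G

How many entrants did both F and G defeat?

F beat: B, C, D, E, H.
G beat: B, D, E, F, H.
Both beat: B, D, E, H — 4.

4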